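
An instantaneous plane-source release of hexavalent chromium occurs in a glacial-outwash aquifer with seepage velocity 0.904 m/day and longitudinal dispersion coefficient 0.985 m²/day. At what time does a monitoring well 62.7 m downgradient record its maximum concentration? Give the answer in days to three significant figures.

68.2 days

For the 1D instantaneous-source solution, setting ∂C/∂t = 0 at fixed x gives v²t² + 2Dt − x² = 0, so t = (√(D² + v²x²) − D)/v².
√(D² + v²x²) = √(0.985² + 0.904² × 62.7²) = 56.69; v² = 0.817216.
t = (56.69 − 0.985)/0.817216 = 68.2 days (vs. the pure-advection estimate x/v = 69.4 d).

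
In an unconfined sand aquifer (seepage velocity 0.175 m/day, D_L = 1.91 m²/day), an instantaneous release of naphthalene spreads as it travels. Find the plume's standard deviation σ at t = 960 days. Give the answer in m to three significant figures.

Dispersive spreading gives a Gaussian with σ² = 2Dt; advection only shifts the center.
σ = √(2 × 1.91 × 960) = 60.6 m.

60.6 m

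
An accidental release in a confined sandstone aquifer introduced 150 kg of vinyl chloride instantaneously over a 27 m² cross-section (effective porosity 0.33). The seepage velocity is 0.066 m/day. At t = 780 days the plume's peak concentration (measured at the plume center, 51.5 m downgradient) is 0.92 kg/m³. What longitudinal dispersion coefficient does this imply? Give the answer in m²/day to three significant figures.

At the plume center C_max = M/(n_e·A·√(4πDt)), so D = M²/(4πt·(n_e·A·C_max)²).
n_e·A·C_max = 0.33 × 27 × 0.92 = 8.197 kg/m.
D = 150²/(4π × 780 × 8.197²) = 0.0342 m²/day.

0.0342 m²/day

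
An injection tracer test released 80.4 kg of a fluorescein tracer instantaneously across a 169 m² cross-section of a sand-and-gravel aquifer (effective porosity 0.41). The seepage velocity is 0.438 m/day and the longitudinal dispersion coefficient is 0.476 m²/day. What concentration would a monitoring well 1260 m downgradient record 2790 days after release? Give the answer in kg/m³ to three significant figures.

For an instantaneous plane source, C(x,t) = M/(n_e·A·√(4πDt)) · exp(−(x−vt)²/(4Dt)), with n_e·A the pore (flow) area.
Plume center vt = 0.438 × 2790 = 1222.02 m, so the well at 1260 m is 37.98 m downgradient of the peak.
√(4πDt) = 129.2 m, giving peak height M/(n_e·A·√(4πDt)) = 80.4/(0.41 × 169 × 129.2) = 0.008981 kg/m³.
(x−vt)²/(4Dt) = (37.98)²/(4 × 0.476 × 2790) = 0.2715; exp(−0.2715) = 0.7622.
C = 0.008981 × 0.7622 = 0.00685 kg/m³.

0.00685 kg/m³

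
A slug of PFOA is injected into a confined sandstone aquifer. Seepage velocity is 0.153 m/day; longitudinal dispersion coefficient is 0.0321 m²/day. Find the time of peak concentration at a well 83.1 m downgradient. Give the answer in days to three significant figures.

For the 1D instantaneous-source solution, setting ∂C/∂t = 0 at fixed x gives v²t² + 2Dt − x² = 0, so t = (√(D² + v²x²) − D)/v².
√(D² + v²x²) = √(0.0321² + 0.153² × 83.1²) = 12.71; v² = 0.023409.
t = (12.71 − 0.0321)/0.023409 = 542 days (vs. the pure-advection estimate x/v = 543 d).

542 days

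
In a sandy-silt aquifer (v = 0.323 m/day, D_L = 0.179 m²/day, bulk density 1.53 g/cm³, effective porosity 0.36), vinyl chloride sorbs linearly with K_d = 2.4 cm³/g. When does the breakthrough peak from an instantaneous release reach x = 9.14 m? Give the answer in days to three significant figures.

298 days

Retardation factor R = 1 + ρ_b·K_d/n = 1 + 1.53 × 2.4/0.36 = 11.20.
Sorption retards both mechanisms: v_R = v/R = 0.02884 m/day, D_R = D/R = 0.01598 m²/day.
Peak time from v_R²t² + 2D_R t − x² = 0: t = (√(D_R² + v_R²x²) − D_R)/v_R².
√(D_R² + v_R²x²) = √(0.01598² + 0.02884² × 9.14²) = 0.2641; v_R² = 0.0008317.
t = (0.2641 − 0.01598)/0.0008317 = 298 days.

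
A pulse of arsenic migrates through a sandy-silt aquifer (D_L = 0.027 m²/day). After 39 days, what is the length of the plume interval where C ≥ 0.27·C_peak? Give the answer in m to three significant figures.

4.70 m

The plume is Gaussian with σ = √(2Dt) = √(2 × 0.027 × 39) = 1.451 m.
C/C_peak = exp(−Δx²/(2σ²)) = 0.27 ⇒ Δx = σ·√(−2 ln 0.27) = 1.451 × 1.618 = 2.348 m.
Width = 2Δx = 4.70 m.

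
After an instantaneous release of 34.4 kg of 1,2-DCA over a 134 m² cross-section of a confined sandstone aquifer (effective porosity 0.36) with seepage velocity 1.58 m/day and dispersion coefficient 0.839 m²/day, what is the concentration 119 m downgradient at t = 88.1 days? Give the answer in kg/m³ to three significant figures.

For an instantaneous plane source, C(x,t) = M/(n_e·A·√(4πDt)) · exp(−(x−vt)²/(4Dt)), with n_e·A the pore (flow) area.
Plume center vt = 1.58 × 88.1 = 139.198 m, so the well at 119 m is 20.198 m upgradient of the peak.
√(4πDt) = 30.48 m, giving peak height M/(n_e·A·√(4πDt)) = 34.4/(0.36 × 134 × 30.48) = 0.02340 kg/m³.
(x−vt)²/(4Dt) = (-20.198)²/(4 × 0.839 × 88.1) = 1.380; exp(−1.380) = 0.2516.
C = 0.02340 × 0.2516 = 0.00589 kg/m³.

0.00589 kg/m³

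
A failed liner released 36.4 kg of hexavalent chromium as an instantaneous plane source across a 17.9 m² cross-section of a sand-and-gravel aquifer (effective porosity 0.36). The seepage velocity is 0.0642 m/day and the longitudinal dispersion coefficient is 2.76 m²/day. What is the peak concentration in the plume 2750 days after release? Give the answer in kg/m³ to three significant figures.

0.0183 kg/m³

The peak of an instantaneous 1D plume sits at x = vt; there the Gaussian factor is 1 and C_max = M/(n_e·A·√(4πDt)), where n_e·A is the pore area the mass is dissolved in.
√(4πDt) = √(4π × 2.76 × 2750) = 308.8 m, so C_max = 36.4/(0.36 × 17.9 × 308.8) = 0.0183 kg/m³.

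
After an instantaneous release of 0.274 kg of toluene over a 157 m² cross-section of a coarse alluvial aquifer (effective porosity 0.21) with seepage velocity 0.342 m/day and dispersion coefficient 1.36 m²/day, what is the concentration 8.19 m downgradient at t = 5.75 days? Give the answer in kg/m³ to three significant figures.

0.000243 kg/m³

For an instantaneous plane source, C(x,t) = M/(n_e·A·√(4πDt)) · exp(−(x−vt)²/(4Dt)), with n_e·A the pore (flow) area.
Plume center vt = 0.342 × 5.75 = 1.9665 m, so the well at 8.19 m is 6.2235 m downgradient of the peak.
√(4πDt) = 9.913 m, giving peak height M/(n_e·A·√(4πDt)) = 0.274/(0.21 × 157 × 9.913) = 0.0008384 kg/m³.
(x−vt)²/(4Dt) = (6.2235)²/(4 × 1.36 × 5.75) = 1.238; exp(−1.238) = 0.2900.
C = 0.0008384 × 0.2900 = 0.000243 kg/m³.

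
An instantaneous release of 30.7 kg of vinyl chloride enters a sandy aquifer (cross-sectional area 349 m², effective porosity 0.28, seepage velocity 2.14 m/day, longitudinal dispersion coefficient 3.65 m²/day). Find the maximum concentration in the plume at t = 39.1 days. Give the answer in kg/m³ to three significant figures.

The peak of an instantaneous 1D plume sits at x = vt; there the Gaussian factor is 1 and C_max = M/(n_e·A·√(4πDt)), where n_e·A is the pore area the mass is dissolved in.
√(4πDt) = √(4π × 3.65 × 39.1) = 42.35 m, so C_max = 30.7/(0.28 × 349 × 42.35) = 0.00742 kg/m³.

0.00742 kg/m³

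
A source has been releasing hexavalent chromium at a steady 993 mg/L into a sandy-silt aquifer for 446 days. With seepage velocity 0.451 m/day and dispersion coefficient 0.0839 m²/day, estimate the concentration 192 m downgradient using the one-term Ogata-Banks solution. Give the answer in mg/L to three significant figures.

For a continuous step input, C/C₀ ≈ ½·erfc((x−vt)/(2√(Dt))).
vt = 0.451 × 446 = 201.146 m and 2√(Dt) = 2√(0.0839 × 446) = 12.23 m.
Argument (x−vt)/(2√(Dt)) = (192 − 201.146)/12.23 = -0.7478; ½·erfc(-0.7478) = 0.8549.
C = 993 × 0.8549 = 849 mg/L.

849 mg/L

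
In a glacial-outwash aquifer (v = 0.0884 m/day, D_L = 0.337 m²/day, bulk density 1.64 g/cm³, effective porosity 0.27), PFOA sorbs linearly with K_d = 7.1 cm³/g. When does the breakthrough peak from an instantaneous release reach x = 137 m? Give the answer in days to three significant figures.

Retardation factor R = 1 + ρ_b·K_d/n = 1 + 1.64 × 7.1/0.27 = 44.13.
Sorption retards both mechanisms: v_R = v/R = 0.002003 m/day, D_R = D/R = 0.007637 m²/day.
Peak time from v_R²t² + 2D_R t − x² = 0: t = (√(D_R² + v_R²x²) − D_R)/v_R².
√(D_R² + v_R²x²) = √(0.007637² + 0.002003² × 137²) = 0.2745; v_R² = 4.012e-06.
t = (0.2745 − 0.007637)/4.012e-06 = 66500 days.

66500 days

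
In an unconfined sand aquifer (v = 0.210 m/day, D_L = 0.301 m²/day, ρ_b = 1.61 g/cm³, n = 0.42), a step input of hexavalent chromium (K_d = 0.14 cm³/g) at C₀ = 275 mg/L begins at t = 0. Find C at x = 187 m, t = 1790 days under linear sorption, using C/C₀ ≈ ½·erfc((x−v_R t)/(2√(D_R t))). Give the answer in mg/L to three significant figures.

Retardation factor R = 1 + ρ_b·K_d/n = 1 + 1.61 × 0.14/0.42 = 1.537.
Sorption retards both mechanisms: v_R = v/R = 0.1366 m/day, D_R = D/R = 0.1958 m²/day.
v_R·t = 0.1366 × 1790 = 244.514 m; 2√(D_R t) = 37.44 m; argument = (187 − 244.514)/37.44 = -1.536.
C = C₀ × ½·erfc(-1.536) = 275 × 0.9851 = 271 mg/L.

271 mg/L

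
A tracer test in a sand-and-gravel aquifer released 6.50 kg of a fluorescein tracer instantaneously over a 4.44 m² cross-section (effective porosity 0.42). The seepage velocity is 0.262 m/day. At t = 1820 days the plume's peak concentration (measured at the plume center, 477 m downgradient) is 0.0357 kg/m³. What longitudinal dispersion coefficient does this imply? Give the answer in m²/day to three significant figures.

At the plume center C_max = M/(n_e·A·√(4πDt)), so D = M²/(4πt·(n_e·A·C_max)²).
n_e·A·C_max = 0.42 × 4.44 × 0.0357 = 0.06657 kg/m.
D = 6.50²/(4π × 1820 × 0.06657²) = 0.417 m²/day.

0.417 m²/day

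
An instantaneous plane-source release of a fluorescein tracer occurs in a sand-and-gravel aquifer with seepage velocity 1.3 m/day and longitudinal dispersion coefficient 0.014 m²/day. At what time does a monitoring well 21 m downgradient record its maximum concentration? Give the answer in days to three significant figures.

16.1 days

For the 1D instantaneous-source solution, setting ∂C/∂t = 0 at fixed x gives v²t² + 2Dt − x² = 0, so t = (√(D² + v²x²) − D)/v².
√(D² + v²x²) = √(0.014² + 1.3² × 21²) = 27.30; v² = 1.69.
t = (27.30 − 0.014)/1.69 = 16.1 days (vs. the pure-advection estimate x/v = 16.2 d).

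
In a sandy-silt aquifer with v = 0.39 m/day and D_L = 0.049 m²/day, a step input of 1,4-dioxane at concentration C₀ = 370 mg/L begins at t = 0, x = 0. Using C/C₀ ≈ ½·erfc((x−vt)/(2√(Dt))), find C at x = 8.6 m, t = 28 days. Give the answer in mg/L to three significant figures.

For a continuous step input, C/C₀ ≈ ½·erfc((x−vt)/(2√(Dt))).
vt = 0.39 × 28 = 10.92 m and 2√(Dt) = 2√(0.049 × 28) = 2.343 m.
Argument (x−vt)/(2√(Dt)) = (8.6 − 10.92)/2.343 = -0.9902; ½·erfc(-0.9902) = 0.9193.
C = 370 × 0.9193 = 340 mg/L.

340 mg/L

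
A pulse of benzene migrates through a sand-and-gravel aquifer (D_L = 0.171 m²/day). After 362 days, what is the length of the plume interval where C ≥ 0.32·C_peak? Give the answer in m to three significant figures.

The plume is Gaussian with σ = √(2Dt) = √(2 × 0.171 × 362) = 11.13 m.
C/C_peak = exp(−Δx²/(2σ²)) = 0.32 ⇒ Δx = σ·√(−2 ln 0.32) = 11.13 × 1.510 = 16.81 m.
Width = 2Δx = 33.6 m.

33.6 m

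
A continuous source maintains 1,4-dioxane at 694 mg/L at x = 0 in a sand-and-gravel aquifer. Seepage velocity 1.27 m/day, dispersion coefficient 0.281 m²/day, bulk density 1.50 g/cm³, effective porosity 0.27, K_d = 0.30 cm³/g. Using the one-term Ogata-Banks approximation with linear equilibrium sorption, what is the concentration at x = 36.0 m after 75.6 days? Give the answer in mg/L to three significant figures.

347 mg/L

Retardation factor R = 1 + ρ_b·K_d/n = 1 + 1.50 × 0.30/0.27 = 2.667.
Sorption retards both mechanisms: v_R = v/R = 0.4762 m/day, D_R = D/R = 0.1054 m²/day.
v_R·t = 0.4762 × 75.6 = 36.00072 m; 2√(D_R t) = 5.646 m; argument = (36.0 − 36.00072)/5.646 = -0.0001275.
C = C₀ × ½·erfc(-0.0001275) = 694 × 0.5001 = 347 mg/L.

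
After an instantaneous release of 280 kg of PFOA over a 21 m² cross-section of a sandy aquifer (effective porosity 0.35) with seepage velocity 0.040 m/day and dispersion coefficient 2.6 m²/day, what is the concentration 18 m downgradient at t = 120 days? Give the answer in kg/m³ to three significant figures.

0.529 kg/m³

For an instantaneous plane source, C(x,t) = M/(n_e·A·√(4πDt)) · exp(−(x−vt)²/(4Dt)), with n_e·A the pore (flow) area.
Plume center vt = 0.040 × 120 = 4.8 m, so the well at 18 m is 13.2 m downgradient of the peak.
√(4πDt) = 62.62 m, giving peak height M/(n_e·A·√(4πDt)) = 280/(0.35 × 21 × 62.62) = 0.6084 kg/m³.
(x−vt)²/(4Dt) = (13.2)²/(4 × 2.6 × 120) = 0.1396; exp(−0.1396) = 0.8697.
C = 0.6084 × 0.8697 = 0.529 kg/m³.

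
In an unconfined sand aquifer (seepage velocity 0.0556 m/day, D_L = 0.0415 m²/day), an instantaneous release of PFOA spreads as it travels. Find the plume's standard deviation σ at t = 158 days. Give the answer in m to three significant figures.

3.62 m

Dispersive spreading gives a Gaussian with σ² = 2Dt; advection only shifts the center.
σ = √(2 × 0.0415 × 158) = 3.62 m.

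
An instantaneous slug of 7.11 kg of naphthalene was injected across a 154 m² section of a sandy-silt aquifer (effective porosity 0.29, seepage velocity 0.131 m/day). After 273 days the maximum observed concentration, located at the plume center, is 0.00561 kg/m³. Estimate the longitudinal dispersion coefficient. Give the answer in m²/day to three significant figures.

0.235 m²/day

At the plume center C_max = M/(n_e·A·√(4πDt)), so D = M²/(4πt·(n_e·A·C_max)²).
n_e·A·C_max = 0.29 × 154 × 0.00561 = 0.2505 kg/m.
D = 7.11²/(4π × 273 × 0.2505²) = 0.235 m²/day.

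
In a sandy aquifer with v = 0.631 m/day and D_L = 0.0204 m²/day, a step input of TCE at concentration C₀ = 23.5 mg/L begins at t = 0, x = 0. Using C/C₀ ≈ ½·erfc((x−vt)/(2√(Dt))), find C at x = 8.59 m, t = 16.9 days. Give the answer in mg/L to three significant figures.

23.4 mg/L

For a continuous step input, C/C₀ ≈ ½·erfc((x−vt)/(2√(Dt))).
vt = 0.631 × 16.9 = 10.6639 m and 2√(Dt) = 2√(0.0204 × 16.9) = 1.174 m.
Argument (x−vt)/(2√(Dt)) = (8.59 − 10.6639)/1.174 = -1.767; ½·erfc(-1.767) = 0.9938.
C = 23.5 × 0.9938 = 23.4 mg/L.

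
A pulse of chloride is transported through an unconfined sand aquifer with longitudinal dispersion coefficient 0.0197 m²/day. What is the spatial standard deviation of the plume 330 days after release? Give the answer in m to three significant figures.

3.61 m

Dispersive spreading gives a Gaussian with σ² = 2Dt; advection only shifts the center.
σ = √(2 × 0.0197 × 330) = 3.61 m.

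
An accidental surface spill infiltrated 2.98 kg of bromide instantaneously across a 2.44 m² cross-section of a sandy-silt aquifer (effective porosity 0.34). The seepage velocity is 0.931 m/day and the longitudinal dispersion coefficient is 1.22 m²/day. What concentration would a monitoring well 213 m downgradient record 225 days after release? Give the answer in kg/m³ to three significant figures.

0.0605 kg/m³

For an instantaneous plane source, C(x,t) = M/(n_e·A·√(4πDt)) · exp(−(x−vt)²/(4Dt)), with n_e·A the pore (flow) area.
Plume center vt = 0.931 × 225 = 209.475 m, so the well at 213 m is 3.525 m downgradient of the peak.
√(4πDt) = 58.73 m, giving peak height M/(n_e·A·√(4πDt)) = 2.98/(0.34 × 2.44 × 58.73) = 0.06116 kg/m³.
(x−vt)²/(4Dt) = (3.525)²/(4 × 1.22 × 225) = 0.01132; exp(−0.01132) = 0.9887.
C = 0.06116 × 0.9887 = 0.0605 kg/m³.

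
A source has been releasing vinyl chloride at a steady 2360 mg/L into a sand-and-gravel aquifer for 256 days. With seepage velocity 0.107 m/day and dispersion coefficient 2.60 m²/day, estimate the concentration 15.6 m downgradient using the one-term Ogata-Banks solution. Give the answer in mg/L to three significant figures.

1480 mg/L

For a continuous step input, C/C₀ ≈ ½·erfc((x−vt)/(2√(Dt))).
vt = 0.107 × 256 = 27.392 m and 2√(Dt) = 2√(2.60 × 256) = 51.60 m.
Argument (x−vt)/(2√(Dt)) = (15.6 − 27.392)/51.60 = -0.2285; ½·erfc(-0.2285) = 0.6267.
C = 2360 × 0.6267 = 1480 mg/L.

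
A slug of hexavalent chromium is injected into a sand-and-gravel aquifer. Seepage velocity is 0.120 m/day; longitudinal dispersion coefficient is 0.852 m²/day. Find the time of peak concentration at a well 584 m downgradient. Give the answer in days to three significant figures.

For the 1D instantaneous-source solution, setting ∂C/∂t = 0 at fixed x gives v²t² + 2Dt − x² = 0, so t = (√(D² + v²x²) − D)/v².
√(D² + v²x²) = √(0.852² + 0.120² × 584²) = 70.09; v² = 0.0144.
t = (70.09 − 0.852)/0.0144 = 4810 days (vs. the pure-advection estimate x/v = 4870 d).

4810 days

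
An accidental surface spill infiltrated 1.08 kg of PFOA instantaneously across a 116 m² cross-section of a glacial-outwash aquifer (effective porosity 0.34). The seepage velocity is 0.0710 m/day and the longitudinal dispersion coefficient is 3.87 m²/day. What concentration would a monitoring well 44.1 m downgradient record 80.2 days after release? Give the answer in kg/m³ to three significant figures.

For an instantaneous plane source, C(x,t) = M/(n_e·A·√(4πDt)) · exp(−(x−vt)²/(4Dt)), with n_e·A the pore (flow) area.
Plume center vt = 0.0710 × 80.2 = 5.6942 m, so the well at 44.1 m is 38.4058 m downgradient of the peak.
√(4πDt) = 62.45 m, giving peak height M/(n_e·A·√(4πDt)) = 1.08/(0.34 × 116 × 62.45) = 0.0004385 kg/m³.
(x−vt)²/(4Dt) = (38.4058)²/(4 × 3.87 × 80.2) = 1.188; exp(−1.188) = 0.3048.
C = 0.0004385 × 0.3048 = 0.000134 kg/m³.

0.000134 kg/m³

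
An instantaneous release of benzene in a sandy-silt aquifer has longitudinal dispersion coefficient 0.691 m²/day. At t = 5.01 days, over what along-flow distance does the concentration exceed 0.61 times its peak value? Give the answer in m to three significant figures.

The plume is Gaussian with σ = √(2Dt) = √(2 × 0.691 × 5.01) = 2.631 m.
C/C_peak = exp(−Δx²/(2σ²)) = 0.61 ⇒ Δx = σ·√(−2 ln 0.61) = 2.631 × 0.9943 = 2.616 m.
Width = 2Δx = 5.23 m.

5.23 m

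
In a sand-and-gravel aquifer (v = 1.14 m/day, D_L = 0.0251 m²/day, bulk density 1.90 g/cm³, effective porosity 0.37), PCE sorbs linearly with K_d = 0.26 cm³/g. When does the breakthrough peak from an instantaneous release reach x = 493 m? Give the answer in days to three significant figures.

Retardation factor R = 1 + ρ_b·K_d/n = 1 + 1.90 × 0.26/0.37 = 2.335.
Sorption retards both mechanisms: v_R = v/R = 0.4882 m/day, D_R = D/R = 0.01075 m²/day.
Peak time from v_R²t² + 2D_R t − x² = 0: t = (√(D_R² + v_R²x²) − D_R)/v_R².
√(D_R² + v_R²x²) = √(0.01075² + 0.4882² × 493²) = 240.7; v_R² = 0.2383.
t = (240.7 − 0.01075)/0.2383 = 1010 days.

1010 days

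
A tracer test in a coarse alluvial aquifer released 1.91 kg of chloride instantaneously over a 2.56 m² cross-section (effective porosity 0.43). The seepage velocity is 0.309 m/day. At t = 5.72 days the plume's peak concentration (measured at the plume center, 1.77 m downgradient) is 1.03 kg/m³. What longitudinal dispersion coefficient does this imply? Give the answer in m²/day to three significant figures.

0.0395 m²/day

At the plume center C_max = M/(n_e·A·√(4πDt)), so D = M²/(4πt·(n_e·A·C_max)²).
n_e·A·C_max = 0.43 × 2.56 × 1.03 = 1.134 kg/m.
D = 1.91²/(4π × 5.72 × 1.134²) = 0.0395 m²/day.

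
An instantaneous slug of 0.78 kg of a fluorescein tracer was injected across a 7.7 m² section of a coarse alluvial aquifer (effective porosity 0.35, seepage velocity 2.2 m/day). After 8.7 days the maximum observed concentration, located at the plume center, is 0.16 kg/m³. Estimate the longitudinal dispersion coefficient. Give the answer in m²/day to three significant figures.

0.0299 m²/day

At the plume center C_max = M/(n_e·A·√(4πDt)), so D = M²/(4πt·(n_e·A·C_max)²).
n_e·A·C_max = 0.35 × 7.7 × 0.16 = 0.4312 kg/m.
D = 0.78²/(4π × 8.7 × 0.4312²) = 0.0299 m²/day.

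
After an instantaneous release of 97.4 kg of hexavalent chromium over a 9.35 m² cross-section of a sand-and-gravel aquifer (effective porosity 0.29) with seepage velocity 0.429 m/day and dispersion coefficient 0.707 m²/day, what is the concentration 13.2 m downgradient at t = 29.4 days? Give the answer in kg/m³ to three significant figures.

2.21 kg/m³

For an instantaneous plane source, C(x,t) = M/(n_e·A·√(4πDt)) · exp(−(x−vt)²/(4Dt)), with n_e·A the pore (flow) area.
Plume center vt = 0.429 × 29.4 = 12.6126 m, so the well at 13.2 m is 0.5874 m downgradient of the peak.
√(4πDt) = 16.16 m, giving peak height M/(n_e·A·√(4πDt)) = 97.4/(0.29 × 9.35 × 16.16) = 2.223 kg/m³.
(x−vt)²/(4Dt) = (0.5874)²/(4 × 0.707 × 29.4) = 0.004150; exp(−0.004150) = 0.9959.
C = 2.223 × 0.9959 = 2.21 kg/m³.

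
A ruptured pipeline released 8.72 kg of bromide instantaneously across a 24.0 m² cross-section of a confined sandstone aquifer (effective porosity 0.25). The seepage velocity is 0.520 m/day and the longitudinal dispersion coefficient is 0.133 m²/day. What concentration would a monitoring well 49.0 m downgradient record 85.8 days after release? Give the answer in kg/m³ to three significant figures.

0.0797 kg/m³

For an instantaneous plane source, C(x,t) = M/(n_e·A·√(4πDt)) · exp(−(x−vt)²/(4Dt)), with n_e·A the pore (flow) area.
Plume center vt = 0.520 × 85.8 = 44.616 m, so the well at 49.0 m is 4.384 m downgradient of the peak.
√(4πDt) = 11.97 m, giving peak height M/(n_e·A·√(4πDt)) = 8.72/(0.25 × 24.0 × 11.97) = 0.1214 kg/m³.
(x−vt)²/(4Dt) = (4.384)²/(4 × 0.133 × 85.8) = 0.4211; exp(−0.4211) = 0.6563.
C = 0.1214 × 0.6563 = 0.0797 kg/m³.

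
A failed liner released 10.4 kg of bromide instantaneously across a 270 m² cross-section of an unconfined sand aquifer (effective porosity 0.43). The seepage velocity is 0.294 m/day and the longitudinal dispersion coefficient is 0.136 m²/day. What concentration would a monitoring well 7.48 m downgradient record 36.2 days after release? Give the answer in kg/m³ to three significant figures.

For an instantaneous plane source, C(x,t) = M/(n_e·A·√(4πDt)) · exp(−(x−vt)²/(4Dt)), with n_e·A the pore (flow) area.
Plume center vt = 0.294 × 36.2 = 10.6428 m, so the well at 7.48 m is 3.1628 m upgradient of the peak.
√(4πDt) = 7.866 m, giving peak height M/(n_e·A·√(4πDt)) = 10.4/(0.43 × 270 × 7.866) = 0.01139 kg/m³.
(x−vt)²/(4Dt) = (-3.1628)²/(4 × 0.136 × 36.2) = 0.5080; exp(−0.5080) = 0.6017.
C = 0.01139 × 0.6017 = 0.00685 kg/m³.

0.00685 kg/m³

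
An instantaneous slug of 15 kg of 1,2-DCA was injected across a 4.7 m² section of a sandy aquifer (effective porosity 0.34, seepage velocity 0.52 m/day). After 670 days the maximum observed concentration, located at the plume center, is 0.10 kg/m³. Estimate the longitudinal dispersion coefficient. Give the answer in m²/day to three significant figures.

At the plume center C_max = M/(n_e·A·√(4πDt)), so D = M²/(4πt·(n_e·A·C_max)²).
n_e·A·C_max = 0.34 × 4.7 × 0.10 = 0.1598 kg/m.
D = 15²/(4π × 670 × 0.1598²) = 1.05 m²/day.

1.05 m²/day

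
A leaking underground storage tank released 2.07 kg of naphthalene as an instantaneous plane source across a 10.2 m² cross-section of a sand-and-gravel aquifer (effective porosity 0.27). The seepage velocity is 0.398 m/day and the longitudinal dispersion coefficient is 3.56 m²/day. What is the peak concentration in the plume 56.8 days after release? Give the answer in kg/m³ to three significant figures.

The peak of an instantaneous 1D plume sits at x = vt; there the Gaussian factor is 1 and C_max = M/(n_e·A·√(4πDt)), where n_e·A is the pore area the mass is dissolved in.
√(4πDt) = √(4π × 3.56 × 56.8) = 50.41 m, so C_max = 2.07/(0.27 × 10.2 × 50.41) = 0.0149 kg/m³.

0.0149 kg/m³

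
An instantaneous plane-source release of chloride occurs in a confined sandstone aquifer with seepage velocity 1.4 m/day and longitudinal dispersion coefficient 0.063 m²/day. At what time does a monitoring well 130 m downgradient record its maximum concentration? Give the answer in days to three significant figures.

92.8 days

For the 1D instantaneous-source solution, setting ∂C/∂t = 0 at fixed x gives v²t² + 2Dt − x² = 0, so t = (√(D² + v²x²) − D)/v².
√(D² + v²x²) = √(0.063² + 1.4² × 130²) = 182.0; v² = 1.96.
t = (182.0 − 0.063)/1.96 = 92.8 days (vs. the pure-advection estimate x/v = 92.9 d).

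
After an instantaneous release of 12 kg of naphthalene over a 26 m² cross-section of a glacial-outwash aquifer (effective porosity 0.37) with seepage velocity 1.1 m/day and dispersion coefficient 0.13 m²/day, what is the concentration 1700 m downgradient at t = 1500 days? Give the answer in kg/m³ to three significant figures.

For an instantaneous plane source, C(x,t) = M/(n_e·A·√(4πDt)) · exp(−(x−vt)²/(4Dt)), with n_e·A the pore (flow) area.
Plume center vt = 1.1 × 1500 = 1650 m, so the well at 1700 m is 50 m downgradient of the peak.
√(4πDt) = 49.50 m, giving peak height M/(n_e·A·√(4πDt)) = 12/(0.37 × 26 × 49.50) = 0.02520 kg/m³.
(x−vt)²/(4Dt) = (50)²/(4 × 0.13 × 1500) = 3.205; exp(−3.205) = 0.04056.
C = 0.02520 × 0.04056 = 0.00102 kg/m³.

0.00102 kg/m³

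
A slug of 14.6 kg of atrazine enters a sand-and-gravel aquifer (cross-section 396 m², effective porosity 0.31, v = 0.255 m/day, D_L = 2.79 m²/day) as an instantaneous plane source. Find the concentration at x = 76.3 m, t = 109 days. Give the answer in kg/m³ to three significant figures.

For an instantaneous plane source, C(x,t) = M/(n_e·A·√(4πDt)) · exp(−(x−vt)²/(4Dt)), with n_e·A the pore (flow) area.
Plume center vt = 0.255 × 109 = 27.795 m, so the well at 76.3 m is 48.505 m downgradient of the peak.
√(4πDt) = 61.82 m, giving peak height M/(n_e·A·√(4πDt)) = 14.6/(0.31 × 396 × 61.82) = 0.001924 kg/m³.
(x−vt)²/(4Dt) = (48.505)²/(4 × 2.79 × 109) = 1.934; exp(−1.934) = 0.1446.
C = 0.001924 × 0.1446 = 0.000278 kg/m³.

0.000278 kg/m³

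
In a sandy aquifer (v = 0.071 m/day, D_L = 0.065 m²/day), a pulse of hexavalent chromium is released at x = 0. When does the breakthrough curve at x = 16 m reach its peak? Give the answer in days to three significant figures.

For the 1D instantaneous-source solution, setting ∂C/∂t = 0 at fixed x gives v²t² + 2Dt − x² = 0, so t = (√(D² + v²x²) − D)/v².
√(D² + v²x²) = √(0.065² + 0.071² × 16²) = 1.138; v² = 0.005041.
t = (1.138 − 0.065)/0.005041 = 213 days (vs. the pure-advection estimate x/v = 225 d).

213 days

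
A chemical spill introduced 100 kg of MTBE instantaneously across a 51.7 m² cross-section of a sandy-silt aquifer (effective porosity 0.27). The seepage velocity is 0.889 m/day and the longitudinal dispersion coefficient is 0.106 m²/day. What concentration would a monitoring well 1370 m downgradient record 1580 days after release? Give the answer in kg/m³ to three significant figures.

For an instantaneous plane source, C(x,t) = M/(n_e·A·√(4πDt)) · exp(−(x−vt)²/(4Dt)), with n_e·A the pore (flow) area.
Plume center vt = 0.889 × 1580 = 1404.62 m, so the well at 1370 m is 34.62 m upgradient of the peak.
√(4πDt) = 45.88 m, giving peak height M/(n_e·A·√(4πDt)) = 100/(0.27 × 51.7 × 45.88) = 0.1561 kg/m³.
(x−vt)²/(4Dt) = (-34.62)²/(4 × 0.106 × 1580) = 1.789; exp(−1.789) = 0.1671.
C = 0.1561 × 0.1671 = 0.0261 kg/m³.

0.0261 kg/m³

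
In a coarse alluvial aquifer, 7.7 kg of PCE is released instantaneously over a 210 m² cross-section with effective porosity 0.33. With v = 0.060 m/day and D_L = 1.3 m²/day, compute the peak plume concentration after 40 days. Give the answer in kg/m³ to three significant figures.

0.00435 kg/m³

The peak of an instantaneous 1D plume sits at x = vt; there the Gaussian factor is 1 and C_max = M/(n_e·A·√(4πDt)), where n_e·A is the pore area the mass is dissolved in.
√(4πDt) = √(4π × 1.3 × 40) = 25.56 m, so C_max = 7.7/(0.33 × 210 × 25.56) = 0.00435 kg/m³.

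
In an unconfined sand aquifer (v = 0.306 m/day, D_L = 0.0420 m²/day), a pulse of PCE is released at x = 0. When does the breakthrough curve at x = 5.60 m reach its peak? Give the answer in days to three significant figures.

For the 1D instantaneous-source solution, setting ∂C/∂t = 0 at fixed x gives v²t² + 2Dt − x² = 0, so t = (√(D² + v²x²) − D)/v².
√(D² + v²x²) = √(0.0420² + 0.306² × 5.60²) = 1.714; v² = 0.093636.
t = (1.714 − 0.0420)/0.093636 = 17.9 days (vs. the pure-advection estimate x/v = 18.3 d).

17.9 days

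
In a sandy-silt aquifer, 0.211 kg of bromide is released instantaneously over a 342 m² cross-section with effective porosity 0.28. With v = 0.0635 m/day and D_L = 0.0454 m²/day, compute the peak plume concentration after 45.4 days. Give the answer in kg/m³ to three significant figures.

The peak of an instantaneous 1D plume sits at x = vt; there the Gaussian factor is 1 and C_max = M/(n_e·A·√(4πDt)), where n_e·A is the pore area the mass is dissolved in.
√(4πDt) = √(4π × 0.0454 × 45.4) = 5.089 m, so C_max = 0.211/(0.28 × 342 × 5.089) = 0.000433 kg/m³.

0.000433 kg/m³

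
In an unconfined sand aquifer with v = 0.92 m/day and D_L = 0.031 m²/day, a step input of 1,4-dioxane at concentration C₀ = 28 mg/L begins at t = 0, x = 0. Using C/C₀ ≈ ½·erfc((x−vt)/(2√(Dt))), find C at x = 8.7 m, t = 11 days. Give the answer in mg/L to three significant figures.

For a continuous step input, C/C₀ ≈ ½·erfc((x−vt)/(2√(Dt))).
vt = 0.92 × 11 = 10.12 m and 2√(Dt) = 2√(0.031 × 11) = 1.168 m.
Argument (x−vt)/(2√(Dt)) = (8.7 − 10.12)/1.168 = -1.216; ½·erfc(-1.216) = 0.9573.
C = 28 × 0.9573 = 26.8 mg/L.

26.8 mg/L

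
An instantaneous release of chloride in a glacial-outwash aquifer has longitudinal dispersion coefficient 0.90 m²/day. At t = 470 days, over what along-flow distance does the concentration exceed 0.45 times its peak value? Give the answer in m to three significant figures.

73.5 m

The plume is Gaussian with σ = √(2Dt) = √(2 × 0.90 × 470) = 29.09 m.
C/C_peak = exp(−Δx²/(2σ²)) = 0.45 ⇒ Δx = σ·√(−2 ln 0.45) = 29.09 × 1.264 = 36.77 m.
Width = 2Δx = 73.5 m.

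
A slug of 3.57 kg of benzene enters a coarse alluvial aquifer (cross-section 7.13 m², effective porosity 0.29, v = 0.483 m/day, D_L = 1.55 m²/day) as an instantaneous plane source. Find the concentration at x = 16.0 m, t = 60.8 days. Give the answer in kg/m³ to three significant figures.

0.0312 kg/m³

For an instantaneous plane source, C(x,t) = M/(n_e·A·√(4πDt)) · exp(−(x−vt)²/(4Dt)), with n_e·A the pore (flow) area.
Plume center vt = 0.483 × 60.8 = 29.3664 m, so the well at 16.0 m is 13.3664 m upgradient of the peak.
√(4πDt) = 34.41 m, giving peak height M/(n_e·A·√(4πDt)) = 3.57/(0.29 × 7.13 × 34.41) = 0.05018 kg/m³.
(x−vt)²/(4Dt) = (-13.3664)²/(4 × 1.55 × 60.8) = 0.4740; exp(−0.4740) = 0.6225.
C = 0.05018 × 0.6225 = 0.0312 kg/m³.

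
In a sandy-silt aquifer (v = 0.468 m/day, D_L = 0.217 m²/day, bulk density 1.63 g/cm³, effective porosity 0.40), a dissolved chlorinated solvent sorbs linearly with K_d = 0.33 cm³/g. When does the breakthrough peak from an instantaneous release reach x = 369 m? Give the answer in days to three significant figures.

1850 days

Retardation factor R = 1 + ρ_b·K_d/n = 1 + 1.63 × 0.33/0.40 = 2.345.
Sorption retards both mechanisms: v_R = v/R = 0.1996 m/day, D_R = D/R = 0.09254 m²/day.
Peak time from v_R²t² + 2D_R t − x² = 0: t = (√(D_R² + v_R²x²) − D_R)/v_R².
√(D_R² + v_R²x²) = √(0.09254² + 0.1996² × 369²) = 73.65; v_R² = 0.03984.
t = (73.65 − 0.09254)/0.03984 = 1850 days.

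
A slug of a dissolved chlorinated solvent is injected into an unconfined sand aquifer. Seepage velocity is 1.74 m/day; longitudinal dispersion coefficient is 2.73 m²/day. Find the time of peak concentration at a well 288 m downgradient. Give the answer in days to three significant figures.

For the 1D instantaneous-source solution, setting ∂C/∂t = 0 at fixed x gives v²t² + 2Dt − x² = 0, so t = (√(D² + v²x²) − D)/v².
√(D² + v²x²) = √(2.73² + 1.74² × 288²) = 501.1; v² = 3.0276.
t = (501.1 − 2.73)/3.0276 = 165 days (vs. the pure-advection estimate x/v = 166 d).

165 days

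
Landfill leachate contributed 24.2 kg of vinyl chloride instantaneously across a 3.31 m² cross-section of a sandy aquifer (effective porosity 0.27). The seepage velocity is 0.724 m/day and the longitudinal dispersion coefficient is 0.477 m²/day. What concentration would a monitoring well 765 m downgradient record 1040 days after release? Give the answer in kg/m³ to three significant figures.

0.319 kg/m³

For an instantaneous plane source, C(x,t) = M/(n_e·A·√(4πDt)) · exp(−(x−vt)²/(4Dt)), with n_e·A the pore (flow) area.
Plume center vt = 0.724 × 1040 = 752.96 m, so the well at 765 m is 12.04 m downgradient of the peak.
√(4πDt) = 78.96 m, giving peak height M/(n_e·A·√(4πDt)) = 24.2/(0.27 × 3.31 × 78.96) = 0.3429 kg/m³.
(x−vt)²/(4Dt) = (12.04)²/(4 × 0.477 × 1040) = 0.07305; exp(−0.07305) = 0.9296.
C = 0.3429 × 0.9296 = 0.319 kg/m³.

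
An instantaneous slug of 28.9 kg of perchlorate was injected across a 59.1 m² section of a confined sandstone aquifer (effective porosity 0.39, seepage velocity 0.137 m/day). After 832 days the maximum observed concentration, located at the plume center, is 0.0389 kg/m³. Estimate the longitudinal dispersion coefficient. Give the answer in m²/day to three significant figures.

0.0994 m²/day

At the plume center C_max = M/(n_e·A·√(4πDt)), so D = M²/(4πt·(n_e·A·C_max)²).
n_e·A·C_max = 0.39 × 59.1 × 0.0389 = 0.8966 kg/m.
D = 28.9²/(4π × 832 × 0.8966²) = 0.0994 m²/day.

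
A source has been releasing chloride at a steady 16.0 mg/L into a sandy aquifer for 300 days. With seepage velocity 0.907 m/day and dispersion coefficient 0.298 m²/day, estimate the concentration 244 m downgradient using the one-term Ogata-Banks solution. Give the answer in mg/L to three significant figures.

15.7 mg/L

For a continuous step input, C/C₀ ≈ ½·erfc((x−vt)/(2√(Dt))).
vt = 0.907 × 300 = 272.1 m and 2√(Dt) = 2√(0.298 × 300) = 18.91 m.
Argument (x−vt)/(2√(Dt)) = (244 − 272.1)/18.91 = -1.486; ½·erfc(-1.486) = 0.9822.
C = 16.0 × 0.9822 = 15.7 mg/L.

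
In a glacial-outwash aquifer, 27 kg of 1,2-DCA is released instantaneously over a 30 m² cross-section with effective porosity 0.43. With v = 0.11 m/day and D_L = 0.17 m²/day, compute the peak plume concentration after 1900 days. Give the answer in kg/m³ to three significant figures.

The peak of an instantaneous 1D plume sits at x = vt; there the Gaussian factor is 1 and C_max = M/(n_e·A·√(4πDt)), where n_e·A is the pore area the mass is dissolved in.
√(4πDt) = √(4π × 0.17 × 1900) = 63.71 m, so C_max = 27/(0.43 × 30 × 63.71) = 0.0329 kg/m³.

0.0329 kg/m³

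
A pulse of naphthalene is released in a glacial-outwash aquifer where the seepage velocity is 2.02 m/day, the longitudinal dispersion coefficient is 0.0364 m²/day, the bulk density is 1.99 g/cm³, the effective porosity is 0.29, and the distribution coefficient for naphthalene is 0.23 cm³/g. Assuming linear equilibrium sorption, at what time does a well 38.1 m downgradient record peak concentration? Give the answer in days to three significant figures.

48.6 days

Retardation factor R = 1 + ρ_b·K_d/n = 1 + 1.99 × 0.23/0.29 = 2.578.
Sorption retards both mechanisms: v_R = v/R = 0.7836 m/day, D_R = D/R = 0.01412 m²/day.
Peak time from v_R²t² + 2D_R t − x² = 0: t = (√(D_R² + v_R²x²) − D_R)/v_R².
√(D_R² + v_R²x²) = √(0.01412² + 0.7836² × 38.1²) = 29.86; v_R² = 0.6140.
t = (29.86 − 0.01412)/0.6140 = 48.6 days.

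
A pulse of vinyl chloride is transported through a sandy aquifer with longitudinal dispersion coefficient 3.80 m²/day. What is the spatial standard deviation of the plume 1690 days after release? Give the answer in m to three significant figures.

113 m

Dispersive spreading gives a Gaussian with σ² = 2Dt; advection only shifts the center.
σ = √(2 × 3.80 × 1690) = 113 m.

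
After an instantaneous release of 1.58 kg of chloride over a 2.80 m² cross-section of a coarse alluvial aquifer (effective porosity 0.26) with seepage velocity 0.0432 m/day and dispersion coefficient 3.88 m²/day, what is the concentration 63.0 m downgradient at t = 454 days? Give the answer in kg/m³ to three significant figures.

0.0112 kg/m³

For an instantaneous plane source, C(x,t) = M/(n_e·A·√(4πDt)) · exp(−(x−vt)²/(4Dt)), with n_e·A the pore (flow) area.
Plume center vt = 0.0432 × 454 = 19.6128 m, so the well at 63.0 m is 43.3872 m downgradient of the peak.
√(4πDt) = 148.8 m, giving peak height M/(n_e·A·√(4πDt)) = 1.58/(0.26 × 2.80 × 148.8) = 0.01459 kg/m³.
(x−vt)²/(4Dt) = (43.3872)²/(4 × 3.88 × 454) = 0.2672; exp(−0.2672) = 0.7655.
C = 0.01459 × 0.7655 = 0.0112 kg/m³.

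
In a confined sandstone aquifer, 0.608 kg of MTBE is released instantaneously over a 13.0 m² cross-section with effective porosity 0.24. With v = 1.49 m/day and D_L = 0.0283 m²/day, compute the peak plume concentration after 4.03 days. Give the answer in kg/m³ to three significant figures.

0.163 kg/m³

The peak of an instantaneous 1D plume sits at x = vt; there the Gaussian factor is 1 and C_max = M/(n_e·A·√(4πDt)), where n_e·A is the pore area the mass is dissolved in.
√(4πDt) = √(4π × 0.0283 × 4.03) = 1.197 m, so C_max = 0.608/(0.24 × 13.0 × 1.197) = 0.163 kg/m³.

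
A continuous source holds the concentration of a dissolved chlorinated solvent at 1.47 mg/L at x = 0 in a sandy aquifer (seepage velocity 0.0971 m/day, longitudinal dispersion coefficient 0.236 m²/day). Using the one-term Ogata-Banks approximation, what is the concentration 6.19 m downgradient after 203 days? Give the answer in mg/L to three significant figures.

1.35 mg/L

For a continuous step input, C/C₀ ≈ ½·erfc((x−vt)/(2√(Dt))).
vt = 0.0971 × 203 = 19.7113 m and 2√(Dt) = 2√(0.236 × 203) = 13.84 m.
Argument (x−vt)/(2√(Dt)) = (6.19 − 19.7113)/13.84 = -0.9770; ½·erfc(-0.9770) = 0.9165.
C = 1.47 × 0.9165 = 1.35 mg/L.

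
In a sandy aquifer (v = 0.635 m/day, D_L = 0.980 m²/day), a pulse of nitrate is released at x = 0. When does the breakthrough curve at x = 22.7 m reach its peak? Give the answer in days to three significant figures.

For the 1D instantaneous-source solution, setting ∂C/∂t = 0 at fixed x gives v²t² + 2Dt − x² = 0, so t = (√(D² + v²x²) − D)/v².
√(D² + v²x²) = √(0.980² + 0.635² × 22.7²) = 14.45; v² = 0.403225.
t = (14.45 − 0.980)/0.403225 = 33.4 days (vs. the pure-advection estimate x/v = 35.7 d).

33.4 days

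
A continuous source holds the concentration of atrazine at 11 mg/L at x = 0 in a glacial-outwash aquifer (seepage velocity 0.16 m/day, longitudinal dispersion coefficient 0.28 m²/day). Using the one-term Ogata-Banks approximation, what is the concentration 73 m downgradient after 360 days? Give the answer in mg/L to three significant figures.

For a continuous step input, C/C₀ ≈ ½·erfc((x−vt)/(2√(Dt))).
vt = 0.16 × 360 = 57.6 m and 2√(Dt) = 2√(0.28 × 360) = 20.08 m.
Argument (x−vt)/(2√(Dt)) = (73 − 57.6)/20.08 = 0.7669; ½·erfc(0.7669) = 0.1391.
C = 11 × 0.1391 = 1.53 mg/L.

1.53 mg/L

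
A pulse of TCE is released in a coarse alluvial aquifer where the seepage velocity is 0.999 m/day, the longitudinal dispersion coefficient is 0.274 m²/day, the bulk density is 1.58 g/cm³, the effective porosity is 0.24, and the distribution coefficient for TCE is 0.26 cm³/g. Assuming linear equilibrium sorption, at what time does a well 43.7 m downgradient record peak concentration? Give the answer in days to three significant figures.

Retardation factor R = 1 + ρ_b·K_d/n = 1 + 1.58 × 0.26/0.24 = 2.712.
Sorption retards both mechanisms: v_R = v/R = 0.3684 m/day, D_R = D/R = 0.1010 m²/day.
Peak time from v_R²t² + 2D_R t − x² = 0: t = (√(D_R² + v_R²x²) − D_R)/v_R².
√(D_R² + v_R²x²) = √(0.1010² + 0.3684² × 43.7²) = 16.10; v_R² = 0.1357.
t = (16.10 − 0.1010)/0.1357 = 118 days.

118 days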